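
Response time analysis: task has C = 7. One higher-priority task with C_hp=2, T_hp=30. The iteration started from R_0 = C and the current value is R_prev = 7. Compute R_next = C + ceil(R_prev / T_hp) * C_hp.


R_next = C + ceil(R_prev / T_hp) * C_hp
ceil(7 / 30) = ceil(0.2333) = 1
Interference = 1 * 2 = 2
R_next = 7 + 2 = 9

9


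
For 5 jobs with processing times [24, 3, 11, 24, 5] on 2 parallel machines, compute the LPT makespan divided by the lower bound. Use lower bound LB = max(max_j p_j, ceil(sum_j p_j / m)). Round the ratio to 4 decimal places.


LPT order: [24, 24, 11, 5, 3]
Machine loads after assignment: [35, 32]
LPT makespan = 35
Lower bound = max(max_job, ceil(total/2)) = max(24, 34) = 34
Ratio = 35 / 34 = 1.0294

1.0294


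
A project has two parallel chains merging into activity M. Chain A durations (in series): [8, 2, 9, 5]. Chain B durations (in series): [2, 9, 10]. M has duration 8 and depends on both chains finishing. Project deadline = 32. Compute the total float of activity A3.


Forward pass: ES(A3) = sum of predecessors on chain A = 10
EF = ES + duration = 10 + 9 = 19
Backward pass: LF(M) = deadline = 32; LS(M) = 32 - 8 = 24
LF(A3) = LS(M) - sum(successors on chain A) = 24 - 5 = 19
LS = LF - duration = 19 - 9 = 10
Total float = LS - ES = 10 - 10 = 0

0


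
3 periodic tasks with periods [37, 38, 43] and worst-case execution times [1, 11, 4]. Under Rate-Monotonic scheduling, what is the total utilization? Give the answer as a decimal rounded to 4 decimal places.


Compute individual utilizations (exact fractions):
  Task 1: C/T = 1/37 (approx. 0.027)
  Task 2: C/T = 11/38 (approx. 0.2895)
  Task 3: C/T = 4/43 (approx. 0.093)
Total utilization U = 1/37 + 11/38 + 4/43 = 24759/60458
Rounded to 4 decimal places: U = 0.4095
RM (Liu & Layland) bound for 3 tasks = 0.779763; compare with U = 24759/60458 (approx. 0.409524)
U <= bound, so schedulable by RM sufficient condition.

0.4095


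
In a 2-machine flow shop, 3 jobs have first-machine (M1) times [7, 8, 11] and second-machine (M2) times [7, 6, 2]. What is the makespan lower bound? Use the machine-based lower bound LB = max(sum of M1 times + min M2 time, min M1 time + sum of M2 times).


LB1 = sum(M1 times) + min(M2 times) = 26 + 2 = 28
LB2 = min(M1 times) + sum(M2 times) = 7 + 15 = 22
Lower bound = max(LB1, LB2) = max(28, 22) = 28

28


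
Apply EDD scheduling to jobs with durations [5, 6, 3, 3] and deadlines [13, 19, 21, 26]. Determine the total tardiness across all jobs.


Sort by due date (EDD order): [(5, 13), (6, 19), (3, 21), (3, 26)]
Compute completion times and tardiness:
  Job 1: p=5, d=13, C=5, tardiness=max(0,5-13)=0
  Job 2: p=6, d=19, C=11, tardiness=max(0,11-19)=0
  Job 3: p=3, d=21, C=14, tardiness=max(0,14-21)=0
  Job 4: p=3, d=26, C=17, tardiness=max(0,17-26)=0
Total tardiness = 0

0


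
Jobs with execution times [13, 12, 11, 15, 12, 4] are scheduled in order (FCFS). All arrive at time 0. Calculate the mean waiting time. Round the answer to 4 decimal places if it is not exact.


FCFS order (as given): [13, 12, 11, 15, 12, 4]
Waiting times:
  Job 1: wait = 0
  Job 2: wait = 13
  Job 3: wait = 25
  Job 4: wait = 36
  Job 5: wait = 51
  Job 6: wait = 63
Sum of waiting times = 188
Average waiting time = 188/6 = 31.3333

31.3333


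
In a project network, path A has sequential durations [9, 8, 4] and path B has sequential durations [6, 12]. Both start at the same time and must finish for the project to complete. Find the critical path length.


Path A total = 9 + 8 + 4 = 21
Path B total = 6 + 12 = 18
Critical path = longest path = max(21, 18) = 21

21


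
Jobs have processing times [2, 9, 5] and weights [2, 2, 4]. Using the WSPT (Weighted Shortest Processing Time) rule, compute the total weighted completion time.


Compute p/w ratios and sort ascending (WSPT): [(2, 2), (5, 4), (9, 2)]
Compute weighted completion times:
  Job (p=2,w=2): C=2, w*C=2*2=4
  Job (p=5,w=4): C=7, w*C=4*7=28
  Job (p=9,w=2): C=16, w*C=2*16=32
Total weighted completion time = 64

64


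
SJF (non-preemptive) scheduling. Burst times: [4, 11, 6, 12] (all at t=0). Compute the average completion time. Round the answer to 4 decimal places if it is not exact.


SJF order (ascending): [4, 6, 11, 12]
Completion times:
  Job 1: burst=4, C=4
  Job 2: burst=6, C=10
  Job 3: burst=11, C=21
  Job 4: burst=12, C=33
Average completion = 68/4 = 17.0

17.0


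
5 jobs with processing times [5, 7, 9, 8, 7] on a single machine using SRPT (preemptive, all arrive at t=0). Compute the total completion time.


Since all jobs arrive at t=0, SRPT equals SPT ordering.
SPT order: [5, 7, 7, 8, 9]
Completion times:
  Job 1: p=5, C=5
  Job 2: p=7, C=12
  Job 3: p=7, C=19
  Job 4: p=8, C=27
  Job 5: p=9, C=36
Total completion time = 5 + 12 + 19 + 27 + 36 = 99

99


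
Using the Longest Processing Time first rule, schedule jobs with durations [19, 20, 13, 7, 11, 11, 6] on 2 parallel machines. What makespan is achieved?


Sort jobs in decreasing order (LPT): [20, 19, 13, 11, 11, 7, 6]
Assign each job to the least loaded machine:
  Machine 1: jobs [20, 11, 11], load = 42
  Machine 2: jobs [19, 13, 7, 6], load = 45
Makespan = max load = 45

45


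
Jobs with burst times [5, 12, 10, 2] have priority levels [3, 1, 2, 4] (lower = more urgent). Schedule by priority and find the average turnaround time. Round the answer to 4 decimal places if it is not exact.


Sort by priority (ascending = highest first):
Order: [(1, 12), (2, 10), (3, 5), (4, 2)]
Completion times:
  Priority 1, burst=12, C=12
  Priority 2, burst=10, C=22
  Priority 3, burst=5, C=27
  Priority 4, burst=2, C=29
Average turnaround = 90/4 = 22.5

22.5


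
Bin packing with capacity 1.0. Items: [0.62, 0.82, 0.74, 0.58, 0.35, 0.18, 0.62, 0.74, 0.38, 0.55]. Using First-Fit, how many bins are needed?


Place items sequentially using First-Fit:
  Item 0.62 -> new Bin 1
  Item 0.82 -> new Bin 2
  Item 0.74 -> new Bin 3
  Item 0.58 -> new Bin 4
  Item 0.35 -> Bin 1 (now 0.97)
  Item 0.18 -> Bin 2 (now 1.0)
  Item 0.62 -> new Bin 5
  Item 0.74 -> new Bin 6
  Item 0.38 -> Bin 4 (now 0.96)
  Item 0.55 -> new Bin 7
Total bins used = 7

7


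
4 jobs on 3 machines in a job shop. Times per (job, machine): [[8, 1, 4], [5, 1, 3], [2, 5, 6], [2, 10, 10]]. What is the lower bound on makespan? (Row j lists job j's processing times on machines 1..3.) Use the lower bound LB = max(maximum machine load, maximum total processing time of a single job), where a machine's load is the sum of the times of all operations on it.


Machine loads:
  Machine 1: 8 + 5 + 2 + 2 = 17
  Machine 2: 1 + 1 + 5 + 10 = 17
  Machine 3: 4 + 3 + 6 + 10 = 23
Max machine load = 23
Job totals:
  Job 1: 13
  Job 2: 9
  Job 3: 13
  Job 4: 22
Max job total = 22
Lower bound = max(23, 22) = 23

23


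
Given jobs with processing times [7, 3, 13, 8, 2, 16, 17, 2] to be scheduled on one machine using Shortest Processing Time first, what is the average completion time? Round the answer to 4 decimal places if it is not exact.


Sort jobs by processing time (SPT order): [2, 2, 3, 7, 8, 13, 16, 17]
Compute completion times sequentially:
  Job 1: processing = 2, completes at 2
  Job 2: processing = 2, completes at 4
  Job 3: processing = 3, completes at 7
  Job 4: processing = 7, completes at 14
  Job 5: processing = 8, completes at 22
  Job 6: processing = 13, completes at 35
  Job 7: processing = 16, completes at 51
  Job 8: processing = 17, completes at 68
Sum of completion times = 203
Average completion time = 203/8 = 25.375

25.375


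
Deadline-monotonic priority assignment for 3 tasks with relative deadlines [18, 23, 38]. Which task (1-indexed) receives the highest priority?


Sort tasks by relative deadline (ascending):
  Task 1: deadline = 18
  Task 2: deadline = 23
  Task 3: deadline = 38
Priority order (highest first): [1, 2, 3]
Highest priority task = 1

1


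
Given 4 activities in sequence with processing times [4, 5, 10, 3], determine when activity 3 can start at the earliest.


Activity 3 starts after activities 1 through 2 complete.
Predecessor durations: [4, 5]
ES = 4 + 5 = 9

9


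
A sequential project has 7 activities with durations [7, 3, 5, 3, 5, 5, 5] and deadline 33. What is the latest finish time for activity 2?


LF(activity 2) = deadline - sum of successor durations
Successors: activities 3 through 7 with durations [5, 3, 5, 5, 5]
Sum of successor durations = 23
LF = 33 - 23 = 10

10


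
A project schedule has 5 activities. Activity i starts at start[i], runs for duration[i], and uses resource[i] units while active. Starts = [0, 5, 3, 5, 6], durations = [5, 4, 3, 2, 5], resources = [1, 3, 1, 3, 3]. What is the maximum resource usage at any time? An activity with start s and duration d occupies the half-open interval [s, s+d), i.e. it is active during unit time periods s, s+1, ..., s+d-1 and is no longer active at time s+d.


Each activity i is active on [start_i, start_i + duration_i).
Compute total resource usage per time slot:
  t=0: active resources = [1], total = 1
  t=1: active resources = [1], total = 1
  t=2: active resources = [1], total = 1
  t=3: active resources = [1, 1], total = 2
  t=4: active resources = [1, 1], total = 2
  t=5: active resources = [3, 1, 3], total = 7
  t=6: active resources = [3, 3, 3], total = 9
  t=7: active resources = [3, 3], total = 6
  t=8: active resources = [3, 3], total = 6
  t=9: active resources = [3], total = 3
  t=10: active resources = [3], total = 3
Peak resource demand = 9

9


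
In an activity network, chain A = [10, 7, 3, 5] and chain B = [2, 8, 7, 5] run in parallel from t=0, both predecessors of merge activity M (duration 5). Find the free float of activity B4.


ES(B4) = sum of predecessors on chain B = 17
EF(B4) = ES + duration = 17 + 5 = 22
Successor of B4 is M. ES(M) = max(sum(A), sum(B)) = max(25, 22) = 25
Free float = ES(successor) - EF(current) = 25 - 22 = 3

3


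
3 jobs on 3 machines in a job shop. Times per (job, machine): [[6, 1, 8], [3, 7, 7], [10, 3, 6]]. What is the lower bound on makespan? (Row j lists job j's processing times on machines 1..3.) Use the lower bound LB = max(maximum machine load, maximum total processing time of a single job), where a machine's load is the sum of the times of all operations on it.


Machine loads:
  Machine 1: 6 + 3 + 10 = 19
  Machine 2: 1 + 7 + 3 = 11
  Machine 3: 8 + 7 + 6 = 21
Max machine load = 21
Job totals:
  Job 1: 15
  Job 2: 17
  Job 3: 19
Max job total = 19
Lower bound = max(21, 19) = 21

21


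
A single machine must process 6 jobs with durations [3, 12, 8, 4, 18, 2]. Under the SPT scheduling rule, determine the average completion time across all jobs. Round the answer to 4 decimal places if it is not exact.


Sort jobs by processing time (SPT order): [2, 3, 4, 8, 12, 18]
Compute completion times sequentially:
  Job 1: processing = 2, completes at 2
  Job 2: processing = 3, completes at 5
  Job 3: processing = 4, completes at 9
  Job 4: processing = 8, completes at 17
  Job 5: processing = 12, completes at 29
  Job 6: processing = 18, completes at 47
Sum of completion times = 109
Average completion time = 109/6 = 18.1667

18.1667


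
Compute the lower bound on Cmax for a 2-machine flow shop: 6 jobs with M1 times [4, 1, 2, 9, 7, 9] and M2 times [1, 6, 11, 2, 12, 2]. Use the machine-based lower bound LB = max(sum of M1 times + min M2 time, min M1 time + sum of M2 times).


LB1 = sum(M1 times) + min(M2 times) = 32 + 1 = 33
LB2 = min(M1 times) + sum(M2 times) = 1 + 34 = 35
Lower bound = max(LB1, LB2) = max(33, 35) = 35

35


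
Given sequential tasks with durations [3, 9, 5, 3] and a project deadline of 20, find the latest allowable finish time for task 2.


LF(activity 2) = deadline - sum of successor durations
Successors: activities 3 through 4 with durations [5, 3]
Sum of successor durations = 8
LF = 20 - 8 = 12

12


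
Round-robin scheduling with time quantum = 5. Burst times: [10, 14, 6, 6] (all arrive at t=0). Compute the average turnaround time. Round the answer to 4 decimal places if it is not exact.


Time quantum = 5
Execution trace:
  J1 runs 5 units, time = 5
  J2 runs 5 units, time = 10
  J3 runs 5 units, time = 15
  J4 runs 5 units, time = 20
  J1 runs 5 units, time = 25
  J2 runs 5 units, time = 30
  J3 runs 1 units, time = 31
  J4 runs 1 units, time = 32
  J2 runs 4 units, time = 36
Finish times: [25, 36, 31, 32]
Average turnaround = 124/4 = 31.0

31.0


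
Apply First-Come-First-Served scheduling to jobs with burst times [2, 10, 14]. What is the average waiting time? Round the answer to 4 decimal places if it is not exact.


FCFS order (as given): [2, 10, 14]
Waiting times:
  Job 1: wait = 0
  Job 2: wait = 2
  Job 3: wait = 12
Sum of waiting times = 14
Average waiting time = 14/3 = 4.6667

4.6667


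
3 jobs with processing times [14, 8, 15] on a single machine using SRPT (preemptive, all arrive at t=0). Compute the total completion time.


Since all jobs arrive at t=0, SRPT equals SPT ordering.
SPT order: [8, 14, 15]
Completion times:
  Job 1: p=8, C=8
  Job 2: p=14, C=22
  Job 3: p=15, C=37
Total completion time = 8 + 22 + 37 = 67

67


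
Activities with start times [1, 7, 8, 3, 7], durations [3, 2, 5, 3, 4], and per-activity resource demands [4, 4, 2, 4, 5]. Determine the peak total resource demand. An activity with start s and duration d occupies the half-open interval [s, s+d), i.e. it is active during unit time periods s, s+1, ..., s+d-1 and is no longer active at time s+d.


Each activity i is active on [start_i, start_i + duration_i).
Compute total resource usage per time slot:
  t=0: active resources = [], total = 0
  t=1: active resources = [4], total = 4
  t=2: active resources = [4], total = 4
  t=3: active resources = [4, 4], total = 8
  t=4: active resources = [4], total = 4
  t=5: active resources = [4], total = 4
  t=6: active resources = [], total = 0
  t=7: active resources = [4, 5], total = 9
  t=8: active resources = [4, 2, 5], total = 11
  t=9: active resources = [2, 5], total = 7
  t=10: active resources = [2, 5], total = 7
  t=11: active resources = [2], total = 2
  t=12: active resources = [2], total = 2
Peak resource demand = 11

11


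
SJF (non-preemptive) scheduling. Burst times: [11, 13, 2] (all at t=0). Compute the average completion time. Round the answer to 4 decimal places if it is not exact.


SJF order (ascending): [2, 11, 13]
Completion times:
  Job 1: burst=2, C=2
  Job 2: burst=11, C=13
  Job 3: burst=13, C=26
Average completion = 41/3 = 13.6667

13.6667


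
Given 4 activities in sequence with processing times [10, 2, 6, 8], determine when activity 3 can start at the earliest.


Activity 3 starts after activities 1 through 2 complete.
Predecessor durations: [10, 2]
ES = 10 + 2 = 12

12


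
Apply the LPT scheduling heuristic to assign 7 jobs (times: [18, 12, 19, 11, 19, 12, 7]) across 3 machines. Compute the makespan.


Sort jobs in decreasing order (LPT): [19, 19, 18, 12, 12, 11, 7]
Assign each job to the least loaded machine:
  Machine 1: jobs [19, 12], load = 31
  Machine 2: jobs [19, 11, 7], load = 37
  Machine 3: jobs [18, 12], load = 30
Makespan = max load = 37

37


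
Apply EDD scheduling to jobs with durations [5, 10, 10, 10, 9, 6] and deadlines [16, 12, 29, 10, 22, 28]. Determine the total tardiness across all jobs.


Sort by due date (EDD order): [(10, 10), (10, 12), (5, 16), (9, 22), (6, 28), (10, 29)]
Compute completion times and tardiness:
  Job 1: p=10, d=10, C=10, tardiness=max(0,10-10)=0
  Job 2: p=10, d=12, C=20, tardiness=max(0,20-12)=8
  Job 3: p=5, d=16, C=25, tardiness=max(0,25-16)=9
  Job 4: p=9, d=22, C=34, tardiness=max(0,34-22)=12
  Job 5: p=6, d=28, C=40, tardiness=max(0,40-28)=12
  Job 6: p=10, d=29, C=50, tardiness=max(0,50-29)=21
Total tardiness = 62

62


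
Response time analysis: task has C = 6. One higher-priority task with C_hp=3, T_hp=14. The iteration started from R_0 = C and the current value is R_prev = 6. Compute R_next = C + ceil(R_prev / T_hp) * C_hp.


R_next = C + ceil(R_prev / T_hp) * C_hp
ceil(6 / 14) = ceil(0.4286) = 1
Interference = 1 * 3 = 3
R_next = 6 + 3 = 9

9


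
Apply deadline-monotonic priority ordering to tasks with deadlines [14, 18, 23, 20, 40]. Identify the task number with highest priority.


Sort tasks by relative deadline (ascending):
  Task 1: deadline = 14
  Task 2: deadline = 18
  Task 4: deadline = 20
  Task 3: deadline = 23
  Task 5: deadline = 40
Priority order (highest first): [1, 2, 4, 3, 5]
Highest priority task = 1

1


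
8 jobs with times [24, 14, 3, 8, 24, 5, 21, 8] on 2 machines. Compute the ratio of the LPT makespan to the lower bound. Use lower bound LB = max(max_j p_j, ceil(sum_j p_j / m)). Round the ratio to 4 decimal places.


LPT order: [24, 24, 21, 14, 8, 8, 5, 3]
Machine loads after assignment: [53, 54]
LPT makespan = 54
Lower bound = max(max_job, ceil(total/2)) = max(24, 54) = 54
Ratio = 54 / 54 = 1.0

1.0


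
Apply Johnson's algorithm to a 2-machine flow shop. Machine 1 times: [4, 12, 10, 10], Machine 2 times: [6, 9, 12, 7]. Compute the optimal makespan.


Apply Johnson's rule:
  Group 1 (a <= b): [(1, 4, 6), (3, 10, 12)]
  Group 2 (a > b): [(2, 12, 9), (4, 10, 7)]
Optimal job order: [1, 3, 2, 4]
Schedule:
  Job 1: M1 done at 4, M2 done at 10
  Job 3: M1 done at 14, M2 done at 26
  Job 2: M1 done at 26, M2 done at 35
  Job 4: M1 done at 36, M2 done at 43
Makespan = 43

43


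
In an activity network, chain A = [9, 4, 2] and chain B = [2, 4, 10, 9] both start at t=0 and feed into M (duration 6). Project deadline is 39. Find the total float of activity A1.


Forward pass: ES(A1) = sum of predecessors on chain A = 0
EF = ES + duration = 0 + 9 = 9
Backward pass: LF(M) = deadline = 39; LS(M) = 39 - 6 = 33
LF(A1) = LS(M) - sum(successors on chain A) = 33 - 6 = 27
LS = LF - duration = 27 - 9 = 18
Total float = LS - ES = 18 - 0 = 18

18


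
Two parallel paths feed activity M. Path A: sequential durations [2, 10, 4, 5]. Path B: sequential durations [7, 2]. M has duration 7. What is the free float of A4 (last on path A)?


ES(A4) = sum of predecessors on chain A = 16
EF(A4) = ES + duration = 16 + 5 = 21
Successor of A4 is M. ES(M) = max(sum(A), sum(B)) = max(21, 9) = 21
Free float = ES(successor) - EF(current) = 21 - 21 = 0

0


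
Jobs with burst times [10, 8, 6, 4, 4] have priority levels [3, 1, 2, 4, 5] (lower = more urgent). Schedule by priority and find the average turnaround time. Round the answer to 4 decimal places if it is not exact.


Sort by priority (ascending = highest first):
Order: [(1, 8), (2, 6), (3, 10), (4, 4), (5, 4)]
Completion times:
  Priority 1, burst=8, C=8
  Priority 2, burst=6, C=14
  Priority 3, burst=10, C=24
  Priority 4, burst=4, C=28
  Priority 5, burst=4, C=32
Average turnaround = 106/5 = 21.2

21.2


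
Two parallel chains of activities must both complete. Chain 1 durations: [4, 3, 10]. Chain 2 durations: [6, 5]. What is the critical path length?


Path A total = 4 + 3 + 10 = 17
Path B total = 6 + 5 = 11
Critical path = longest path = max(17, 11) = 17

17


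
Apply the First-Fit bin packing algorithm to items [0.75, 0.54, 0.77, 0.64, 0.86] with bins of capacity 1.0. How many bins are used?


Place items sequentially using First-Fit:
  Item 0.75 -> new Bin 1
  Item 0.54 -> new Bin 2
  Item 0.77 -> new Bin 3
  Item 0.64 -> new Bin 4
  Item 0.86 -> new Bin 5
Total bins used = 5

5


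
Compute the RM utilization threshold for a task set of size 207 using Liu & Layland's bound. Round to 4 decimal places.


Compute 2^(1/207) = 1.0033541497
Subtract 1: 1.0033541497 - 1 = 0.0033541497
Multiply by n: 207 * 0.0033541497 = 0.6943089879
Round to 4 dp: 0.6943

0.6943


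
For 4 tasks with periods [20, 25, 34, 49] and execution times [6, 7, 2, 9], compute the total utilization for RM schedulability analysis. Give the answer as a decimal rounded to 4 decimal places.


Compute individual utilizations (exact fractions):
  Task 1: C/T = 6/20 = 3/10 (approx. 0.3)
  Task 2: C/T = 7/25 (approx. 0.28)
  Task 3: C/T = 2/34 = 1/17 (approx. 0.0588)
  Task 4: C/T = 9/49 (approx. 0.1837)
Total utilization U = 3/10 + 7/25 + 1/17 + 9/49 = 34257/41650
Rounded to 4 decimal places: U = 0.8225
RM (Liu & Layland) bound for 4 tasks = 0.756828; compare with U = 34257/41650 (approx. 0.822497)
bound < U <= 1, so the RM sufficient condition is not met (inconclusive; an exact test such as response-time analysis is needed).

0.8225


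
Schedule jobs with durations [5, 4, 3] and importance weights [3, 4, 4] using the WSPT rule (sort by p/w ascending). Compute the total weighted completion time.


Compute p/w ratios and sort ascending (WSPT): [(3, 4), (4, 4), (5, 3)]
Compute weighted completion times:
  Job (p=3,w=4): C=3, w*C=4*3=12
  Job (p=4,w=4): C=7, w*C=4*7=28
  Job (p=5,w=3): C=12, w*C=3*12=36
Total weighted completion time = 76

76


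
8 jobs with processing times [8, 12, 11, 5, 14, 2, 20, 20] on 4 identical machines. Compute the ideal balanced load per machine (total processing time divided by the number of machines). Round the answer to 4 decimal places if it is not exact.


Total processing time = 8 + 12 + 11 + 5 + 14 + 2 + 20 + 20 = 92
Number of machines = 4
Ideal balanced load = 92 / 4 = 23.0

23.0


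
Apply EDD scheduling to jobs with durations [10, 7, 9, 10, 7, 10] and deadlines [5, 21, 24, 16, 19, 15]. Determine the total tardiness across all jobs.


Sort by due date (EDD order): [(10, 5), (10, 15), (10, 16), (7, 19), (7, 21), (9, 24)]
Compute completion times and tardiness:
  Job 1: p=10, d=5, C=10, tardiness=max(0,10-5)=5
  Job 2: p=10, d=15, C=20, tardiness=max(0,20-15)=5
  Job 3: p=10, d=16, C=30, tardiness=max(0,30-16)=14
  Job 4: p=7, d=19, C=37, tardiness=max(0,37-19)=18
  Job 5: p=7, d=21, C=44, tardiness=max(0,44-21)=23
  Job 6: p=9, d=24, C=53, tardiness=max(0,53-24)=29
Total tardiness = 94

94


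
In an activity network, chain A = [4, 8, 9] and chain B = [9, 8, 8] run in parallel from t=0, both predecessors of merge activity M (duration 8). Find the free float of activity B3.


ES(B3) = sum of predecessors on chain B = 17
EF(B3) = ES + duration = 17 + 8 = 25
Successor of B3 is M. ES(M) = max(sum(A), sum(B)) = max(21, 25) = 25
Free float = ES(successor) - EF(current) = 25 - 25 = 0

0


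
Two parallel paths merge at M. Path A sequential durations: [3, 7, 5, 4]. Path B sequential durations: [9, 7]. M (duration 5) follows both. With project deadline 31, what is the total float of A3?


Forward pass: ES(A3) = sum of predecessors on chain A = 10
EF = ES + duration = 10 + 5 = 15
Backward pass: LF(M) = deadline = 31; LS(M) = 31 - 5 = 26
LF(A3) = LS(M) - sum(successors on chain A) = 26 - 4 = 22
LS = LF - duration = 22 - 5 = 17
Total float = LS - ES = 17 - 10 = 7

7


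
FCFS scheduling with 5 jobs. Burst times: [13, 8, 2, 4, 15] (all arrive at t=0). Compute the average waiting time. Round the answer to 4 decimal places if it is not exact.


FCFS order (as given): [13, 8, 2, 4, 15]
Waiting times:
  Job 1: wait = 0
  Job 2: wait = 13
  Job 3: wait = 21
  Job 4: wait = 23
  Job 5: wait = 27
Sum of waiting times = 84
Average waiting time = 84/5 = 16.8

16.8


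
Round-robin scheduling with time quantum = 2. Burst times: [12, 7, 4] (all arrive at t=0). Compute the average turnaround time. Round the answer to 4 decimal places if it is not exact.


Time quantum = 2
Execution trace:
  J1 runs 2 units, time = 2
  J2 runs 2 units, time = 4
  J3 runs 2 units, time = 6
  J1 runs 2 units, time = 8
  J2 runs 2 units, time = 10
  J3 runs 2 units, time = 12
  J1 runs 2 units, time = 14
  J2 runs 2 units, time = 16
  J1 runs 2 units, time = 18
  J2 runs 1 units, time = 19
  J1 runs 2 units, time = 21
  J1 runs 2 units, time = 23
Finish times: [23, 19, 12]
Average turnaround = 54/3 = 18.0

18.0


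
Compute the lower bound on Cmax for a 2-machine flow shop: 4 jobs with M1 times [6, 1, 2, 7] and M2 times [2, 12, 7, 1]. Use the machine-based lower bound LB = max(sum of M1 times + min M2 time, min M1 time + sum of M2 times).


LB1 = sum(M1 times) + min(M2 times) = 16 + 1 = 17
LB2 = min(M1 times) + sum(M2 times) = 1 + 22 = 23
Lower bound = max(LB1, LB2) = max(17, 23) = 23

23


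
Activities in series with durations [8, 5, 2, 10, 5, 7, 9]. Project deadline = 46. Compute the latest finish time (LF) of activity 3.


LF(activity 3) = deadline - sum of successor durations
Successors: activities 4 through 7 with durations [10, 5, 7, 9]
Sum of successor durations = 31
LF = 46 - 31 = 15

15


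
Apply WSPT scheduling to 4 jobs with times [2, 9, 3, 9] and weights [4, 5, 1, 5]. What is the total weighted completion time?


Compute p/w ratios and sort ascending (WSPT): [(2, 4), (9, 5), (9, 5), (3, 1)]
Compute weighted completion times:
  Job (p=2,w=4): C=2, w*C=4*2=8
  Job (p=9,w=5): C=11, w*C=5*11=55
  Job (p=9,w=5): C=20, w*C=5*20=100
  Job (p=3,w=1): C=23, w*C=1*23=23
Total weighted completion time = 186

186


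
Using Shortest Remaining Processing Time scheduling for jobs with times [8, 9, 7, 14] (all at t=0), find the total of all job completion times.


Since all jobs arrive at t=0, SRPT equals SPT ordering.
SPT order: [7, 8, 9, 14]
Completion times:
  Job 1: p=7, C=7
  Job 2: p=8, C=15
  Job 3: p=9, C=24
  Job 4: p=14, C=38
Total completion time = 7 + 15 + 24 + 38 = 84

84


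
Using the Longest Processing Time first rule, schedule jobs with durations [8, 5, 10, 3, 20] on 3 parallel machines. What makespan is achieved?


Sort jobs in decreasing order (LPT): [20, 10, 8, 5, 3]
Assign each job to the least loaded machine:
  Machine 1: jobs [20], load = 20
  Machine 2: jobs [10, 3], load = 13
  Machine 3: jobs [8, 5], load = 13
Makespan = max load = 20

20


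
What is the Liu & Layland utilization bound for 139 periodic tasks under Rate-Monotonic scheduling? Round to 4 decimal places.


Compute 2^(1/139) = 1.0049991245
Subtract 1: 1.0049991245 - 1 = 0.0049991245
Multiply by n: 139 * 0.0049991245 = 0.6948783055
Round to 4 dp: 0.6949

0.6949


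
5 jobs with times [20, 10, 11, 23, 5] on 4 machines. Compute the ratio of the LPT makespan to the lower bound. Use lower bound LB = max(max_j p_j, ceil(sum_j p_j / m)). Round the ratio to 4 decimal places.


LPT order: [23, 20, 11, 10, 5]
Machine loads after assignment: [23, 20, 11, 15]
LPT makespan = 23
Lower bound = max(max_job, ceil(total/4)) = max(23, 18) = 23
Ratio = 23 / 23 = 1.0

1.0


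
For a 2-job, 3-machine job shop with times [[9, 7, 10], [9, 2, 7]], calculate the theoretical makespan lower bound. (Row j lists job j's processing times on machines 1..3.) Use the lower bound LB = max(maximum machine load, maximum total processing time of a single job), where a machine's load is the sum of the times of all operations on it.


Machine loads:
  Machine 1: 9 + 9 = 18
  Machine 2: 7 + 2 = 9
  Machine 3: 10 + 7 = 17
Max machine load = 18
Job totals:
  Job 1: 26
  Job 2: 18
Max job total = 26
Lower bound = max(18, 26) = 26

26


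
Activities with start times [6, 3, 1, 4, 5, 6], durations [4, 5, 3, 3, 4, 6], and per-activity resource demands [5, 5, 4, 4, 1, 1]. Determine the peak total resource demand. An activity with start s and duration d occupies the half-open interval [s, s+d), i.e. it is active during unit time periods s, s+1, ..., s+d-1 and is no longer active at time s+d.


Each activity i is active on [start_i, start_i + duration_i).
Compute total resource usage per time slot:
  t=0: active resources = [], total = 0
  t=1: active resources = [4], total = 4
  t=2: active resources = [4], total = 4
  t=3: active resources = [5, 4], total = 9
  t=4: active resources = [5, 4], total = 9
  t=5: active resources = [5, 4, 1], total = 10
  t=6: active resources = [5, 5, 4, 1, 1], total = 16
  t=7: active resources = [5, 5, 1, 1], total = 12
  t=8: active resources = [5, 1, 1], total = 7
  t=9: active resources = [5, 1], total = 6
  t=10: active resources = [1], total = 1
  t=11: active resources = [1], total = 1
Peak resource demand = 16

16


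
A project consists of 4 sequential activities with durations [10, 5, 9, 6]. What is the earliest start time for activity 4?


Activity 4 starts after activities 1 through 3 complete.
Predecessor durations: [10, 5, 9]
ES = 10 + 5 + 9 = 24

24


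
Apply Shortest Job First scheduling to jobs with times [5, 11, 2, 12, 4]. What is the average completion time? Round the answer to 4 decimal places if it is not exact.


SJF order (ascending): [2, 4, 5, 11, 12]
Completion times:
  Job 1: burst=2, C=2
  Job 2: burst=4, C=6
  Job 3: burst=5, C=11
  Job 4: burst=11, C=22
  Job 5: burst=12, C=34
Average completion = 75/5 = 15.0

15.0


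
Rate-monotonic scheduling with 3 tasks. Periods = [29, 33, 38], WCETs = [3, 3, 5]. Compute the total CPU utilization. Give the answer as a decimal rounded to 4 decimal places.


Compute individual utilizations (exact fractions):
  Task 1: C/T = 3/29 (approx. 0.1034)
  Task 2: C/T = 3/33 = 1/11 (approx. 0.0909)
  Task 3: C/T = 5/38 (approx. 0.1316)
Total utilization U = 3/29 + 1/11 + 5/38 = 3951/12122
Rounded to 4 decimal places: U = 0.3259
RM (Liu & Layland) bound for 3 tasks = 0.779763; compare with U = 3951/12122 (approx. 0.325936)
U <= bound, so schedulable by RM sufficient condition.

0.3259


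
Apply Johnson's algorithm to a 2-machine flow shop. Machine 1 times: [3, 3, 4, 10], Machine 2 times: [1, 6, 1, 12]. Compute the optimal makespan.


Apply Johnson's rule:
  Group 1 (a <= b): [(2, 3, 6), (4, 10, 12)]
  Group 2 (a > b): [(1, 3, 1), (3, 4, 1)]
Optimal job order: [2, 4, 1, 3]
Schedule:
  Job 2: M1 done at 3, M2 done at 9
  Job 4: M1 done at 13, M2 done at 25
  Job 1: M1 done at 16, M2 done at 26
  Job 3: M1 done at 20, M2 done at 27
Makespan = 27

27


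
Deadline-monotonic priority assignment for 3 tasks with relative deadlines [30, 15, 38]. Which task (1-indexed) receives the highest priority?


Sort tasks by relative deadline (ascending):
  Task 2: deadline = 15
  Task 1: deadline = 30
  Task 3: deadline = 38
Priority order (highest first): [2, 1, 3]
Highest priority task = 2

2


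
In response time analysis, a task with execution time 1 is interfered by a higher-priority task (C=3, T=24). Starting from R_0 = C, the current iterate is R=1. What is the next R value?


R_next = C + ceil(R_prev / T_hp) * C_hp
ceil(1 / 24) = ceil(0.0417) = 1
Interference = 1 * 3 = 3
R_next = 1 + 3 = 4

4


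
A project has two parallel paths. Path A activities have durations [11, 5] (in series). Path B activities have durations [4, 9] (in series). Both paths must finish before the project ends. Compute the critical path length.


Path A total = 11 + 5 = 16
Path B total = 4 + 9 = 13
Critical path = longest path = max(16, 13) = 16

16


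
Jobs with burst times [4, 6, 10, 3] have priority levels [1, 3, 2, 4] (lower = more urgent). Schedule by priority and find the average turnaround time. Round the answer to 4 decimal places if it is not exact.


Sort by priority (ascending = highest first):
Order: [(1, 4), (2, 10), (3, 6), (4, 3)]
Completion times:
  Priority 1, burst=4, C=4
  Priority 2, burst=10, C=14
  Priority 3, burst=6, C=20
  Priority 4, burst=3, C=23
Average turnaround = 61/4 = 15.25

15.25


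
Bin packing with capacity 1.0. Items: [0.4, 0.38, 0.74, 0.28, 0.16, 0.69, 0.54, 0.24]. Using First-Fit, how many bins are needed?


Place items sequentially using First-Fit:
  Item 0.4 -> new Bin 1
  Item 0.38 -> Bin 1 (now 0.78)
  Item 0.74 -> new Bin 2
  Item 0.28 -> new Bin 3
  Item 0.16 -> Bin 1 (now 0.94)
  Item 0.69 -> Bin 3 (now 0.97)
  Item 0.54 -> new Bin 4
  Item 0.24 -> Bin 2 (now 0.98)
Total bins used = 4

4


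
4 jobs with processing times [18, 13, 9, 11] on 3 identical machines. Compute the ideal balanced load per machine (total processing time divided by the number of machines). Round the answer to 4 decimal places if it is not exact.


Total processing time = 18 + 13 + 9 + 11 = 51
Number of machines = 3
Ideal balanced load = 51 / 3 = 17.0

17.0


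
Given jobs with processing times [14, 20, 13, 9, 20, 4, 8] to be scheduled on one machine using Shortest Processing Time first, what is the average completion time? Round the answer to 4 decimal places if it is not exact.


Sort jobs by processing time (SPT order): [4, 8, 9, 13, 14, 20, 20]
Compute completion times sequentially:
  Job 1: processing = 4, completes at 4
  Job 2: processing = 8, completes at 12
  Job 3: processing = 9, completes at 21
  Job 4: processing = 13, completes at 34
  Job 5: processing = 14, completes at 48
  Job 6: processing = 20, completes at 68
  Job 7: processing = 20, completes at 88
Sum of completion times = 275
Average completion time = 275/7 = 39.2857

39.2857


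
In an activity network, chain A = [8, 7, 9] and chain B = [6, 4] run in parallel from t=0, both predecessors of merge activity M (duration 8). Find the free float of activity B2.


ES(B2) = sum of predecessors on chain B = 6
EF(B2) = ES + duration = 6 + 4 = 10
Successor of B2 is M. ES(M) = max(sum(A), sum(B)) = max(24, 10) = 24
Free float = ES(successor) - EF(current) = 24 - 10 = 14

14


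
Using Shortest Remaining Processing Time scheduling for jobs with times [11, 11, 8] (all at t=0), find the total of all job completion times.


Since all jobs arrive at t=0, SRPT equals SPT ordering.
SPT order: [8, 11, 11]
Completion times:
  Job 1: p=8, C=8
  Job 2: p=11, C=19
  Job 3: p=11, C=30
Total completion time = 8 + 19 + 30 = 57

57


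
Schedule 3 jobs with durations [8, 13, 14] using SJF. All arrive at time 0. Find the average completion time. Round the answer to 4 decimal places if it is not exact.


SJF order (ascending): [8, 13, 14]
Completion times:
  Job 1: burst=8, C=8
  Job 2: burst=13, C=21
  Job 3: burst=14, C=35
Average completion = 64/3 = 21.3333

21.3333


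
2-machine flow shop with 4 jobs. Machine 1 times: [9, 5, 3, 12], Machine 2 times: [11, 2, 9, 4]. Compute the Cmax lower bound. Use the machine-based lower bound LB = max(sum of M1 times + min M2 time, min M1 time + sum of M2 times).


LB1 = sum(M1 times) + min(M2 times) = 29 + 2 = 31
LB2 = min(M1 times) + sum(M2 times) = 3 + 26 = 29
Lower bound = max(LB1, LB2) = max(31, 29) = 31

31


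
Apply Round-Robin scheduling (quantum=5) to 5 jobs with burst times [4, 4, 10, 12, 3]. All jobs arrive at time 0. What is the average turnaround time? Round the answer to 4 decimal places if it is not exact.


Time quantum = 5
Execution trace:
  J1 runs 4 units, time = 4
  J2 runs 4 units, time = 8
  J3 runs 5 units, time = 13
  J4 runs 5 units, time = 18
  J5 runs 3 units, time = 21
  J3 runs 5 units, time = 26
  J4 runs 5 units, time = 31
  J4 runs 2 units, time = 33
Finish times: [4, 8, 26, 33, 21]
Average turnaround = 92/5 = 18.4

18.4


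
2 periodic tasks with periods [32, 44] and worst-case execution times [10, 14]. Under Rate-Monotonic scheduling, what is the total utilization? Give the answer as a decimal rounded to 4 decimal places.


Compute individual utilizations (exact fractions):
  Task 1: C/T = 10/32 = 5/16 (approx. 0.3125)
  Task 2: C/T = 14/44 = 7/22 (approx. 0.3182)
Total utilization U = 5/16 + 7/22 = 111/176
Rounded to 4 decimal places: U = 0.6307
RM (Liu & Layland) bound for 2 tasks = 0.828427; compare with U = 111/176 (approx. 0.630682)
U <= bound, so schedulable by RM sufficient condition.

0.6307


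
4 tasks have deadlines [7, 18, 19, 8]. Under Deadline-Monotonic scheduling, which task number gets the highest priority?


Sort tasks by relative deadline (ascending):
  Task 1: deadline = 7
  Task 4: deadline = 8
  Task 2: deadline = 18
  Task 3: deadline = 19
Priority order (highest first): [1, 4, 2, 3]
Highest priority task = 1

1


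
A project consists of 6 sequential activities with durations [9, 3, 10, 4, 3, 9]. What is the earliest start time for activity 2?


Activity 2 starts after activities 1 through 1 complete.
Predecessor durations: [9]
ES = 9 = 9

9


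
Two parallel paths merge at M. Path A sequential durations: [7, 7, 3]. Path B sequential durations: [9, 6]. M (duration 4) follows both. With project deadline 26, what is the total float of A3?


Forward pass: ES(A3) = sum of predecessors on chain A = 14
EF = ES + duration = 14 + 3 = 17
Backward pass: LF(M) = deadline = 26; LS(M) = 26 - 4 = 22
LF(A3) = LS(M) - sum(successors on chain A) = 22 - 0 = 22
LS = LF - duration = 22 - 3 = 19
Total float = LS - ES = 19 - 14 = 5

5


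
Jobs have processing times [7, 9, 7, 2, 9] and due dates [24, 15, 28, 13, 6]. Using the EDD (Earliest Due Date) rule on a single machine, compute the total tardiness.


Sort by due date (EDD order): [(9, 6), (2, 13), (9, 15), (7, 24), (7, 28)]
Compute completion times and tardiness:
  Job 1: p=9, d=6, C=9, tardiness=max(0,9-6)=3
  Job 2: p=2, d=13, C=11, tardiness=max(0,11-13)=0
  Job 3: p=9, d=15, C=20, tardiness=max(0,20-15)=5
  Job 4: p=7, d=24, C=27, tardiness=max(0,27-24)=3
  Job 5: p=7, d=28, C=34, tardiness=max(0,34-28)=6
Total tardiness = 17

17


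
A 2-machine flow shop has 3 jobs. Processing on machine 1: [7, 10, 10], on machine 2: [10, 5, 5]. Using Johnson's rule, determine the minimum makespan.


Apply Johnson's rule:
  Group 1 (a <= b): [(1, 7, 10)]
  Group 2 (a > b): [(2, 10, 5), (3, 10, 5)]
Optimal job order: [1, 2, 3]
Schedule:
  Job 1: M1 done at 7, M2 done at 17
  Job 2: M1 done at 17, M2 done at 22
  Job 3: M1 done at 27, M2 done at 32
Makespan = 32

32


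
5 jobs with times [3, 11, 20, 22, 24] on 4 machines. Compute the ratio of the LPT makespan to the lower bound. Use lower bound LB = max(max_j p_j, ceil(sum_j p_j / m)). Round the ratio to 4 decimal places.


LPT order: [24, 22, 20, 11, 3]
Machine loads after assignment: [24, 22, 20, 14]
LPT makespan = 24
Lower bound = max(max_job, ceil(total/4)) = max(24, 20) = 24
Ratio = 24 / 24 = 1.0

1.0


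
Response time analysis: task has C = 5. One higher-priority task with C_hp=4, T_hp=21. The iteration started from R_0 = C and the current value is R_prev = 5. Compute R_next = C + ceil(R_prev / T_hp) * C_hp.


R_next = C + ceil(R_prev / T_hp) * C_hp
ceil(5 / 21) = ceil(0.2381) = 1
Interference = 1 * 4 = 4
R_next = 5 + 4 = 9

9


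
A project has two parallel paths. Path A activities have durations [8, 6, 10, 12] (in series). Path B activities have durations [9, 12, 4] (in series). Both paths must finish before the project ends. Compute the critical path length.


Path A total = 8 + 6 + 10 + 12 = 36
Path B total = 9 + 12 + 4 = 25
Critical path = longest path = max(36, 25) = 36

36


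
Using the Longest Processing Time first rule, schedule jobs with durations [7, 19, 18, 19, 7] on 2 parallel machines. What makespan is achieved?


Sort jobs in decreasing order (LPT): [19, 19, 18, 7, 7]
Assign each job to the least loaded machine:
  Machine 1: jobs [19, 18], load = 37
  Machine 2: jobs [19, 7, 7], load = 33
Makespan = max load = 37

37


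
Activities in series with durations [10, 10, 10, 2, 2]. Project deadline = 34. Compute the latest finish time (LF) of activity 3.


LF(activity 3) = deadline - sum of successor durations
Successors: activities 4 through 5 with durations [2, 2]
Sum of successor durations = 4
LF = 34 - 4 = 30

30


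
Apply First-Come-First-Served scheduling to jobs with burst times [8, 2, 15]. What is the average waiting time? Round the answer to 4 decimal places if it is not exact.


FCFS order (as given): [8, 2, 15]
Waiting times:
  Job 1: wait = 0
  Job 2: wait = 8
  Job 3: wait = 10
Sum of waiting times = 18
Average waiting time = 18/3 = 6.0

6.0


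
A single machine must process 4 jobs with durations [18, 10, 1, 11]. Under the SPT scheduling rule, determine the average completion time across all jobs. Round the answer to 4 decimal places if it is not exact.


Sort jobs by processing time (SPT order): [1, 10, 11, 18]
Compute completion times sequentially:
  Job 1: processing = 1, completes at 1
  Job 2: processing = 10, completes at 11
  Job 3: processing = 11, completes at 22
  Job 4: processing = 18, completes at 40
Sum of completion times = 74
Average completion time = 74/4 = 18.5

18.5


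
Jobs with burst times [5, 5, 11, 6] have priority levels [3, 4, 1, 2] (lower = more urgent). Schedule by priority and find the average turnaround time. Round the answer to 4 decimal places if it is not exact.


Sort by priority (ascending = highest first):
Order: [(1, 11), (2, 6), (3, 5), (4, 5)]
Completion times:
  Priority 1, burst=11, C=11
  Priority 2, burst=6, C=17
  Priority 3, burst=5, C=22
  Priority 4, burst=5, C=27
Average turnaround = 77/4 = 19.25

19.25
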